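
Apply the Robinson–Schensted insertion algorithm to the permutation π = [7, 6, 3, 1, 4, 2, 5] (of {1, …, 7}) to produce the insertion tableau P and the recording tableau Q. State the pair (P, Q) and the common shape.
P = [1, 2, 5] / [3, 4] / [6] / [7];  Q = [1, 5, 7] / [2, 6] / [3] / [4];  common shape = (3, 2, 1, 1)

Row-insert the values π_1, π_2, … into P one at a time, bumping the leftmost entry strictly greater than the inserted value down to the next row. The recording tableau Q records, in position (i, j), the step at which that cell was added to P.
  Insert 7 (step 1): P = [7];  Q = [1]
  Insert 6 (step 2): P = [6] / [7];  Q = [1] / [2]
  Insert 3 (step 3): P = [3] / [6] / [7];  Q = [1] / [2] / [3]
  Insert 1 (step 4): P = [1] / [3] / [6] / [7];  Q = [1] / [2] / [3] / [4]
  Insert 4 (step 5): P = [1, 4] / [3] / [6] / [7];  Q = [1, 5] / [2] / [3] / [4]
  Insert 2 (step 6): P = [1, 2] / [3, 4] / [6] / [7];  Q = [1, 5] / [2, 6] / [3] / [4]
  Insert 5 (step 7): P = [1, 2, 5] / [3, 4] / [6] / [7];  Q = [1, 5, 7] / [2, 6] / [3] / [4]
Final shape: (3, 2, 1, 1).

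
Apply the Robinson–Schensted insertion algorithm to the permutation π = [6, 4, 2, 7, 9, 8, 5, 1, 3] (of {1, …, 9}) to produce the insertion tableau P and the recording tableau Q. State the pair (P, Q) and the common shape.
P = [1, 3, 8] / [2, 5] / [4, 7] / [6, 9];  Q = [1, 4, 5] / [2, 6] / [3, 7] / [8, 9];  common shape = (3, 2, 2, 2)

Row-insert the values π_1, π_2, … into P one at a time, bumping the leftmost entry strictly greater than the inserted value down to the next row. The recording tableau Q records, in position (i, j), the step at which that cell was added to P.
  Insert 6 (step 1): P = [6];  Q = [1]
  Insert 4 (step 2): P = [4] / [6];  Q = [1] / [2]
  Insert 2 (step 3): P = [2] / [4] / [6];  Q = [1] / [2] / [3]
  Insert 7 (step 4): P = [2, 7] / [4] / [6];  Q = [1, 4] / [2] / [3]
  Insert 9 (step 5): P = [2, 7, 9] / [4] / [6];  Q = [1, 4, 5] / [2] / [3]
  Insert 8 (step 6): P = [2, 7, 8] / [4, 9] / [6];  Q = [1, 4, 5] / [2, 6] / [3]
  Insert 5 (step 7): P = [2, 5, 8] / [4, 7] / [6, 9];  Q = [1, 4, 5] / [2, 6] / [3, 7]
  Insert 1 (step 8): P = [1, 5, 8] / [2, 7] / [4, 9] / [6];  Q = [1, 4, 5] / [2, 6] / [3, 7] / [8]
  Insert 3 (step 9): P = [1, 3, 8] / [2, 5] / [4, 7] / [6, 9];  Q = [1, 4, 5] / [2, 6] / [3, 7] / [8, 9]
Final shape: (3, 2, 2, 2).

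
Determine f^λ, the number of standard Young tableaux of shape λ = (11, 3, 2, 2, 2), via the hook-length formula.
# SYT of shape (11, 3, 2, 2, 2) = 6651216

Hook-length formula: f^λ = n! / Π hook(c), product over all cells c of the Young diagram. For λ = (11, 3, 2, 2, 2), n = 20 boxes. Hook lengths by row (left-to-right, top-to-bottom): [15, 14, 10, 8, 7, 6, 5, 4, 3, 2, 1]; [6, 5, 1]; [4, 3]; [3, 2]; [2, 1]. Product of hooks = 365783040000. So f^λ = 20! / 365783040000 = 2432902008176640000 / 365783040000 = 6651216.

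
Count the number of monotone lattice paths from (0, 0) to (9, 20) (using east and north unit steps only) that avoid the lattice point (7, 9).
Number of paths = 9122685

Total paths from (0, 0) to (9, 20): C(29, 9) = 10015005. Paths through (7, 9): (paths (0, 0) → (7, 9)) × (paths (7, 9) → (9, 20)) = C(16, 7) · C(13, 2) = 11440 · 78 = 892320. Avoidance count = 10015005 − 892320 = 9122685.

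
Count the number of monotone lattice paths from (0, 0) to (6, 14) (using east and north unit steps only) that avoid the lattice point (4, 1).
Number of paths = 38235

Total paths from (0, 0) to (6, 14): C(20, 6) = 38760. Paths through (4, 1): (paths (0, 0) → (4, 1)) × (paths (4, 1) → (6, 14)) = C(5, 4) · C(15, 2) = 5 · 105 = 525. Avoidance count = 38760 − 525 = 38235.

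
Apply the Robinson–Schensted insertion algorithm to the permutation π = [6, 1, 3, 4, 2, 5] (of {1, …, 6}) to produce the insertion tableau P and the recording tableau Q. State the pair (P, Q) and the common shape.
P = [1, 2, 4, 5] / [3] / [6];  Q = [1, 3, 4, 6] / [2] / [5];  common shape = (4, 1, 1)

Row-insert the values π_1, π_2, … into P one at a time, bumping the leftmost entry strictly greater than the inserted value down to the next row. The recording tableau Q records, in position (i, j), the step at which that cell was added to P.
  Insert 6 (step 1): P = [6];  Q = [1]
  Insert 1 (step 2): P = [1] / [6];  Q = [1] / [2]
  Insert 3 (step 3): P = [1, 3] / [6];  Q = [1, 3] / [2]
  Insert 4 (step 4): P = [1, 3, 4] / [6];  Q = [1, 3, 4] / [2]
  Insert 2 (step 5): P = [1, 2, 4] / [3] / [6];  Q = [1, 3, 4] / [2] / [5]
  Insert 5 (step 6): P = [1, 2, 4, 5] / [3] / [6];  Q = [1, 3, 4, 6] / [2] / [5]
Final shape: (4, 1, 1).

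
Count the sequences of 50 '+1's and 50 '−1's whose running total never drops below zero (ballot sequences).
C_50 = 1978261657756160653623774456

These ballot sequences are counted by the Catalan number C_n = (1/(n + 1)) · C(2n, n). For n = 50: C_50 = (1/51) · C(100, 50) = 100891344545564193334812497256/51 = 1978261657756160653623774456.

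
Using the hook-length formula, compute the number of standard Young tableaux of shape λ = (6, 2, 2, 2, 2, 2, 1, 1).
# SYT of shape (6, 2, 2, 2, 2, 2, 1, 1) = 1272348

Hook-length formula: f^λ = n! / Π hook(c), product over all cells c of the Young diagram. For λ = (6, 2, 2, 2, 2, 2, 1, 1), n = 18 boxes. Hook lengths by row (left-to-right, top-to-bottom): [13, 10, 4, 3, 2, 1]; [8, 5]; [7, 4]; [6, 3]; [5, 2]; [4, 1]; [2]; [1]. Product of hooks = 5031936000. So f^λ = 18! / 5031936000 = 6402373705728000 / 5031936000 = 1272348.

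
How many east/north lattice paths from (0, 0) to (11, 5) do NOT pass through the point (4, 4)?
Number of paths = 3808

Total paths from (0, 0) to (11, 5): C(16, 11) = 4368. Paths through (4, 4): (paths (0, 0) → (4, 4)) × (paths (4, 4) → (11, 5)) = C(8, 4) · C(8, 7) = 70 · 8 = 560. Avoidance count = 4368 − 560 = 3808.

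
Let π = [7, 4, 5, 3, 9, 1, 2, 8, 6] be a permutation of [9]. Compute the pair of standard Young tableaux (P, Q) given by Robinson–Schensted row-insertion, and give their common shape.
P = [1, 2, 6] / [3, 5, 8] / [4, 9] / [7];  Q = [1, 3, 5] / [2, 7, 8] / [4, 9] / [6];  common shape = (3, 3, 2, 1)

Row-insert the values π_1, π_2, … into P one at a time, bumping the leftmost entry strictly greater than the inserted value down to the next row. The recording tableau Q records, in position (i, j), the step at which that cell was added to P.
  Insert 7 (step 1): P = [7];  Q = [1]
  Insert 4 (step 2): P = [4] / [7];  Q = [1] / [2]
  Insert 5 (step 3): P = [4, 5] / [7];  Q = [1, 3] / [2]
  Insert 3 (step 4): P = [3, 5] / [4] / [7];  Q = [1, 3] / [2] / [4]
  Insert 9 (step 5): P = [3, 5, 9] / [4] / [7];  Q = [1, 3, 5] / [2] / [4]
  Insert 1 (step 6): P = [1, 5, 9] / [3] / [4] / [7];  Q = [1, 3, 5] / [2] / [4] / [6]
  Insert 2 (step 7): P = [1, 2, 9] / [3, 5] / [4] / [7];  Q = [1, 3, 5] / [2, 7] / [4] / [6]
  Insert 8 (step 8): P = [1, 2, 8] / [3, 5, 9] / [4] / [7];  Q = [1, 3, 5] / [2, 7, 8] / [4] / [6]
  Insert 6 (step 9): P = [1, 2, 6] / [3, 5, 8] / [4, 9] / [7];  Q = [1, 3, 5] / [2, 7, 8] / [4, 9] / [6]
Final shape: (3, 3, 2, 1).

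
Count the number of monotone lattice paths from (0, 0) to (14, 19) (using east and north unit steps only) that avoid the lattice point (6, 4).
Number of paths = 715843260

Total paths from (0, 0) to (14, 19): C(33, 14) = 818809200. Paths through (6, 4): (paths (0, 0) → (6, 4)) × (paths (6, 4) → (14, 19)) = C(10, 6) · C(23, 8) = 210 · 490314 = 102965940. Avoidance count = 818809200 − 102965940 = 715843260.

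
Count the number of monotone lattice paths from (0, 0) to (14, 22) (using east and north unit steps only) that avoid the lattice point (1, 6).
Number of paths = 3321249795

Total paths from (0, 0) to (14, 22): C(36, 14) = 3796297200. Paths through (1, 6): (paths (0, 0) → (1, 6)) × (paths (1, 6) → (14, 22)) = C(7, 1) · C(29, 13) = 7 · 67863915 = 475047405. Avoidance count = 3796297200 − 475047405 = 3321249795.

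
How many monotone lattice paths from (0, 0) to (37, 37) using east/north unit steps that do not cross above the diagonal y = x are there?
C_37 = 45950804324621742364

These NE paths below the diagonal are counted by the Catalan number C_n = (1/(n + 1)) · C(2n, n). For n = 37: C_37 = (1/38) · C(74, 37) = 1746130564335626209832/38 = 45950804324621742364.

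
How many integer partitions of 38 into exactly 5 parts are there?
p(38, 5 parts) = 918

Partitions of n into exactly k parts are in bijection with partitions of n − k into at most k parts (subtract 1 from each part). So p(38, exactly 5) = p(33, parts ≤ 5). Computing via the recurrence p(m, j) = p(m, j−1) + p(m−j, j) gives 918.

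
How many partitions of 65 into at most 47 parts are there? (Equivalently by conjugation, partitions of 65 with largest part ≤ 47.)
p(65, parts ≤ 47) = 2011346

Use the recurrence p(n, m) = p(n, m−1) + p(n−m, m): either the largest part is < m (count p(n, m−1)) or the largest part is exactly m (remove one copy of m, count p(n−m, m)). With p(0, ·) = 1 this gives p(65, parts ≤ 47) = 2011346. (By conjugating Young diagrams, this also counts partitions of 65 into at most 47 parts.)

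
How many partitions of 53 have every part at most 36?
p(53, parts ≤ 36) = 329016

Use the recurrence p(n, m) = p(n, m−1) + p(n−m, m): either the largest part is < m (count p(n, m−1)) or the largest part is exactly m (remove one copy of m, count p(n−m, m)). With p(0, ·) = 1 this gives p(53, parts ≤ 36) = 329016. (By conjugating Young diagrams, this also counts partitions of 53 into at most 36 parts.)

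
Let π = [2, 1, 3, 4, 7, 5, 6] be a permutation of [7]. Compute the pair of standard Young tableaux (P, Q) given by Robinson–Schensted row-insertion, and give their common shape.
P = [1, 3, 4, 5, 6] / [2, 7];  Q = [1, 3, 4, 5, 7] / [2, 6];  common shape = (5, 2)

Row-insert the values π_1, π_2, … into P one at a time, bumping the leftmost entry strictly greater than the inserted value down to the next row. The recording tableau Q records, in position (i, j), the step at which that cell was added to P.
  Insert 2 (step 1): P = [2];  Q = [1]
  Insert 1 (step 2): P = [1] / [2];  Q = [1] / [2]
  Insert 3 (step 3): P = [1, 3] / [2];  Q = [1, 3] / [2]
  Insert 4 (step 4): P = [1, 3, 4] / [2];  Q = [1, 3, 4] / [2]
  Insert 7 (step 5): P = [1, 3, 4, 7] / [2];  Q = [1, 3, 4, 5] / [2]
  Insert 5 (step 6): P = [1, 3, 4, 5] / [2, 7];  Q = [1, 3, 4, 5] / [2, 6]
  Insert 6 (step 7): P = [1, 3, 4, 5, 6] / [2, 7];  Q = [1, 3, 4, 5, 7] / [2, 6]
Final shape: (5, 2).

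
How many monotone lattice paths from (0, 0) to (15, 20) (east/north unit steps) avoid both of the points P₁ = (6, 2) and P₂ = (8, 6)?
Number of paths = 2816360820

Inclusion–exclusion. Total paths: C(35, 15) = 3247943160. Through P₁: C(8, 6)·C(27, 9) = 131231100. Through P₂: C(14, 8)·C(21, 7) = 349188840. Since P₁ is strictly southwest of P₂, a monotone path through both must visit P₁ then P₂; paths through both = C(8, 6)·C(6, 2)·C(21, 7) = 48837600. Avoid both = 3247943160 − 131231100 − 349188840 + 48837600 = 2816360820.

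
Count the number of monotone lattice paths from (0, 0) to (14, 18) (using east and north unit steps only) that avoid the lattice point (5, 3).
Number of paths = 398215376

Total paths from (0, 0) to (14, 18): C(32, 14) = 471435600. Paths through (5, 3): (paths (0, 0) → (5, 3)) × (paths (5, 3) → (14, 18)) = C(8, 5) · C(24, 9) = 56 · 1307504 = 73220224. Avoidance count = 471435600 − 73220224 = 398215376.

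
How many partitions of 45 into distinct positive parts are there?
q(45) = 2048

A partition into distinct parts is a strictly decreasing sequence summing to n. The recurrence d(n, m) = d(n, m−1) + d(n−m, m−1) (use part m at most once) with q(n) = d(n, n) gives q(45) = 2048. (Euler's theorem: # distinct-part partitions = # odd-part partitions.)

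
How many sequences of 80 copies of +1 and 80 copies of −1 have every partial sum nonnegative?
C_80 = 1136359577947336271931632877004667456667613940

These ballot sequences are counted by the Catalan number C_n = (1/(n + 1)) · C(2n, n). For n = 80: C_80 = (1/81) · C(160, 80) = 92045125813734238026462263037378063990076729140/81 = 1136359577947336271931632877004667456667613940.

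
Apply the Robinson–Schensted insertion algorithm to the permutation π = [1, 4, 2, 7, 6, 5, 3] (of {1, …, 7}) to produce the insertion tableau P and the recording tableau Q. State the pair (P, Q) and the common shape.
P = [1, 2, 3] / [4, 5] / [6] / [7];  Q = [1, 2, 4] / [3, 5] / [6] / [7];  common shape = (3, 2, 1, 1)

Row-insert the values π_1, π_2, … into P one at a time, bumping the leftmost entry strictly greater than the inserted value down to the next row. The recording tableau Q records, in position (i, j), the step at which that cell was added to P.
  Insert 1 (step 1): P = [1];  Q = [1]
  Insert 4 (step 2): P = [1, 4];  Q = [1, 2]
  Insert 2 (step 3): P = [1, 2] / [4];  Q = [1, 2] / [3]
  Insert 7 (step 4): P = [1, 2, 7] / [4];  Q = [1, 2, 4] / [3]
  Insert 6 (step 5): P = [1, 2, 6] / [4, 7];  Q = [1, 2, 4] / [3, 5]
  Insert 5 (step 6): P = [1, 2, 5] / [4, 6] / [7];  Q = [1, 2, 4] / [3, 5] / [6]
  Insert 3 (step 7): P = [1, 2, 3] / [4, 5] / [6] / [7];  Q = [1, 2, 4] / [3, 5] / [6] / [7]
Final shape: (3, 2, 1, 1).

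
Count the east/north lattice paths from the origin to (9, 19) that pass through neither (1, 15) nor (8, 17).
Number of paths = 3655983

Inclusion–exclusion. Total paths: C(28, 9) = 6906900. Through P₁: C(16, 1)·C(12, 8) = 7920. Through P₂: C(25, 8)·C(3, 1) = 3244725. Since P₁ is strictly southwest of P₂, a monotone path through both must visit P₁ then P₂; paths through both = C(16, 1)·C(9, 7)·C(3, 1) = 1728. Avoid both = 6906900 − 7920 − 3244725 + 1728 = 3655983.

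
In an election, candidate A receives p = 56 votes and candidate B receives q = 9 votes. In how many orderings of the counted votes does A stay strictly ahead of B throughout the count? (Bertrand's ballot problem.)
Strict-lead orderings = 23114419144

Total orderings of the 65 votes with 56 for A: C(65, 56) = 31966749880. By the Bertrand ballot formula (Cycle Lemma / reflection principle), the number of orderings in which A is strictly ahead of B throughout is (p − q)/(p + q) · C(p + q, p) = (56 − 9)/(56 + 9) · 31966749880 = 23114419144.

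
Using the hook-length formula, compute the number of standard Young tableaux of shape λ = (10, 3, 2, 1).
# SYT of shape (10, 3, 2, 1) = 71680

Hook-length formula: f^λ = n! / Π hook(c), product over all cells c of the Young diagram. For λ = (10, 3, 2, 1), n = 16 boxes. Hook lengths by row (left-to-right, top-to-bottom): [13, 11, 9, 7, 6, 5, 4, 3, 2, 1]; [5, 3, 1]; [3, 1]; [1]. Product of hooks = 291891600. So f^λ = 16! / 291891600 = 20922789888000 / 291891600 = 71680.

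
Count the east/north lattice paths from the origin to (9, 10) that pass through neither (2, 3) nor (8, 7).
Number of paths = 40718

Inclusion–exclusion. Total paths: C(19, 9) = 92378. Through P₁: C(5, 2)·C(14, 7) = 34320. Through P₂: C(15, 8)·C(4, 1) = 25740. Since P₁ is strictly southwest of P₂, a monotone path through both must visit P₁ then P₂; paths through both = C(5, 2)·C(10, 6)·C(4, 1) = 8400. Avoid both = 92378 − 34320 − 25740 + 8400 = 40718.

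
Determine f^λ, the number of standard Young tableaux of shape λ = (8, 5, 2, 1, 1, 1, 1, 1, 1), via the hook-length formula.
# SYT of shape (8, 5, 2, 1, 1, 1, 1, 1, 1) = 135795660

Hook-length formula: f^λ = n! / Π hook(c), product over all cells c of the Young diagram. For λ = (8, 5, 2, 1, 1, 1, 1, 1, 1), n = 21 boxes. Hook lengths by row (left-to-right, top-to-bottom): [16, 9, 7, 6, 5, 3, 2, 1]; [12, 5, 3, 2, 1]; [8, 1]; [6]; [5]; [4]; [3]; [2]; [1]. Product of hooks = 376233984000. So f^λ = 21! / 376233984000 = 51090942171709440000 / 376233984000 = 135795660.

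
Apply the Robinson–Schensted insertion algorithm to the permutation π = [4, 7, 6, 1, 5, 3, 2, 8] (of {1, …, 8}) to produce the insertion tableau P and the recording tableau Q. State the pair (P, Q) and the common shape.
P = [1, 2, 8] / [3, 5] / [4] / [6] / [7];  Q = [1, 2, 8] / [3, 5] / [4] / [6] / [7];  common shape = (3, 2, 1, 1, 1)

Row-insert the values π_1, π_2, … into P one at a time, bumping the leftmost entry strictly greater than the inserted value down to the next row. The recording tableau Q records, in position (i, j), the step at which that cell was added to P.
  Insert 4 (step 1): P = [4];  Q = [1]
  Insert 7 (step 2): P = [4, 7];  Q = [1, 2]
  Insert 6 (step 3): P = [4, 6] / [7];  Q = [1, 2] / [3]
  Insert 1 (step 4): P = [1, 6] / [4] / [7];  Q = [1, 2] / [3] / [4]
  Insert 5 (step 5): P = [1, 5] / [4, 6] / [7];  Q = [1, 2] / [3, 5] / [4]
  Insert 3 (step 6): P = [1, 3] / [4, 5] / [6] / [7];  Q = [1, 2] / [3, 5] / [4] / [6]
  Insert 2 (step 7): P = [1, 2] / [3, 5] / [4] / [6] / [7];  Q = [1, 2] / [3, 5] / [4] / [6] / [7]
  Insert 8 (step 8): P = [1, 2, 8] / [3, 5] / [4] / [6] / [7];  Q = [1, 2, 8] / [3, 5] / [4] / [6] / [7]
Final shape: (3, 2, 1, 1, 1).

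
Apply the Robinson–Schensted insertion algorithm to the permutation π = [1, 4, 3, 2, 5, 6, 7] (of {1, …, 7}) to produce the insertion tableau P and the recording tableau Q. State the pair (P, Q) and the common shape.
P = [1, 2, 5, 6, 7] / [3] / [4];  Q = [1, 2, 5, 6, 7] / [3] / [4];  common shape = (5, 1, 1)

Row-insert the values π_1, π_2, … into P one at a time, bumping the leftmost entry strictly greater than the inserted value down to the next row. The recording tableau Q records, in position (i, j), the step at which that cell was added to P.
  Insert 1 (step 1): P = [1];  Q = [1]
  Insert 4 (step 2): P = [1, 4];  Q = [1, 2]
  Insert 3 (step 3): P = [1, 3] / [4];  Q = [1, 2] / [3]
  Insert 2 (step 4): P = [1, 2] / [3] / [4];  Q = [1, 2] / [3] / [4]
  Insert 5 (step 5): P = [1, 2, 5] / [3] / [4];  Q = [1, 2, 5] / [3] / [4]
  Insert 6 (step 6): P = [1, 2, 5, 6] / [3] / [4];  Q = [1, 2, 5, 6] / [3] / [4]
  Insert 7 (step 7): P = [1, 2, 5, 6, 7] / [3] / [4];  Q = [1, 2, 5, 6, 7] / [3] / [4]
Final shape: (5, 1, 1).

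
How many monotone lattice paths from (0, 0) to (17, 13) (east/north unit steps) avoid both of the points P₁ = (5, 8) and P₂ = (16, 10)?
Number of paths = 90950498

Inclusion–exclusion. Total paths: C(30, 17) = 119759850. Through P₁: C(13, 5)·C(17, 12) = 7963956. Through P₂: C(26, 16)·C(4, 1) = 21246940. Since P₁ is strictly southwest of P₂, a monotone path through both must visit P₁ then P₂; paths through both = C(13, 5)·C(13, 11)·C(4, 1) = 401544. Avoid both = 119759850 − 7963956 − 21246940 + 401544 = 90950498.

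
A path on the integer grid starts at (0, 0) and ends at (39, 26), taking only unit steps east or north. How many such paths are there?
Number of paths = 1002596421878664480

A monotone lattice path from (0, 0) to (39, 26) consists of 39 east steps and 26 north steps in some order, so it is determined by which 39 of the 65 steps are east. The count is C(65, 39) = 1002596421878664480.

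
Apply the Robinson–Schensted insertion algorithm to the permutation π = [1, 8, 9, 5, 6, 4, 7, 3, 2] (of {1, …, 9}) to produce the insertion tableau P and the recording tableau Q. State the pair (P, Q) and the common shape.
P = [1, 2, 6, 7] / [3, 9] / [4] / [5] / [8];  Q = [1, 2, 3, 7] / [4, 5] / [6] / [8] / [9];  common shape = (4, 2, 1, 1, 1)

Row-insert the values π_1, π_2, … into P one at a time, bumping the leftmost entry strictly greater than the inserted value down to the next row. The recording tableau Q records, in position (i, j), the step at which that cell was added to P.
  Insert 1 (step 1): P = [1];  Q = [1]
  Insert 8 (step 2): P = [1, 8];  Q = [1, 2]
  Insert 9 (step 3): P = [1, 8, 9];  Q = [1, 2, 3]
  Insert 5 (step 4): P = [1, 5, 9] / [8];  Q = [1, 2, 3] / [4]
  Insert 6 (step 5): P = [1, 5, 6] / [8, 9];  Q = [1, 2, 3] / [4, 5]
  Insert 4 (step 6): P = [1, 4, 6] / [5, 9] / [8];  Q = [1, 2, 3] / [4, 5] / [6]
  Insert 7 (step 7): P = [1, 4, 6, 7] / [5, 9] / [8];  Q = [1, 2, 3, 7] / [4, 5] / [6]
  Insert 3 (step 8): P = [1, 3, 6, 7] / [4, 9] / [5] / [8];  Q = [1, 2, 3, 7] / [4, 5] / [6] / [8]
  Insert 2 (step 9): P = [1, 2, 6, 7] / [3, 9] / [4] / [5] / [8];  Q = [1, 2, 3, 7] / [4, 5] / [6] / [8] / [9]
Final shape: (4, 2, 1, 1, 1).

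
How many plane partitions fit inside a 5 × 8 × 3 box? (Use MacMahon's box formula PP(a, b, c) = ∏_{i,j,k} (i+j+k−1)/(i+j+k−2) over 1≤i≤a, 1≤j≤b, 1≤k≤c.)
PP(5, 8, 3) = 61408347

Evaluate the triple product over i = 1..5, j = 1..8, k = 1..3. The factors are (2/1) · (3/2) · (4/3) · (3/2) · (4/3) · (5/4) · (4/3) · (5/4) · … (120 factors total). The numerators and denominators telescope so the product is an integer; carrying out the multiplication exactly gives PP(5, 8, 3) = 61408347.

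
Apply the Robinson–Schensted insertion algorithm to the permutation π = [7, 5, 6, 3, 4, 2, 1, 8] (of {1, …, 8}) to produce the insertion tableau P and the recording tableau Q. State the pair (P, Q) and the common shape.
P = [1, 4, 8] / [2, 6] / [3] / [5] / [7];  Q = [1, 3, 8] / [2, 5] / [4] / [6] / [7];  common shape = (3, 2, 1, 1, 1)

Row-insert the values π_1, π_2, … into P one at a time, bumping the leftmost entry strictly greater than the inserted value down to the next row. The recording tableau Q records, in position (i, j), the step at which that cell was added to P.
  Insert 7 (step 1): P = [7];  Q = [1]
  Insert 5 (step 2): P = [5] / [7];  Q = [1] / [2]
  Insert 6 (step 3): P = [5, 6] / [7];  Q = [1, 3] / [2]
  Insert 3 (step 4): P = [3, 6] / [5] / [7];  Q = [1, 3] / [2] / [4]
  Insert 4 (step 5): P = [3, 4] / [5, 6] / [7];  Q = [1, 3] / [2, 5] / [4]
  Insert 2 (step 6): P = [2, 4] / [3, 6] / [5] / [7];  Q = [1, 3] / [2, 5] / [4] / [6]
  Insert 1 (step 7): P = [1, 4] / [2, 6] / [3] / [5] / [7];  Q = [1, 3] / [2, 5] / [4] / [6] / [7]
  Insert 8 (step 8): P = [1, 4, 8] / [2, 6] / [3] / [5] / [7];  Q = [1, 3, 8] / [2, 5] / [4] / [6] / [7]
Final shape: (3, 2, 1, 1, 1).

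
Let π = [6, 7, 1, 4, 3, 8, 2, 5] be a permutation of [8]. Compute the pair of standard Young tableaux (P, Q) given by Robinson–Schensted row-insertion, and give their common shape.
P = [1, 2, 5] / [3, 7, 8] / [4] / [6];  Q = [1, 2, 6] / [3, 4, 8] / [5] / [7];  common shape = (3, 3, 1, 1)

Row-insert the values π_1, π_2, … into P one at a time, bumping the leftmost entry strictly greater than the inserted value down to the next row. The recording tableau Q records, in position (i, j), the step at which that cell was added to P.
  Insert 6 (step 1): P = [6];  Q = [1]
  Insert 7 (step 2): P = [6, 7];  Q = [1, 2]
  Insert 1 (step 3): P = [1, 7] / [6];  Q = [1, 2] / [3]
  Insert 4 (step 4): P = [1, 4] / [6, 7];  Q = [1, 2] / [3, 4]
  Insert 3 (step 5): P = [1, 3] / [4, 7] / [6];  Q = [1, 2] / [3, 4] / [5]
  Insert 8 (step 6): P = [1, 3, 8] / [4, 7] / [6];  Q = [1, 2, 6] / [3, 4] / [5]
  Insert 2 (step 7): P = [1, 2, 8] / [3, 7] / [4] / [6];  Q = [1, 2, 6] / [3, 4] / [5] / [7]
  Insert 5 (step 8): P = [1, 2, 5] / [3, 7, 8] / [4] / [6];  Q = [1, 2, 6] / [3, 4, 8] / [5] / [7]
Final shape: (3, 3, 1, 1).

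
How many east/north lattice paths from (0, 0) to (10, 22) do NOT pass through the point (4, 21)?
Number of paths = 64423690

Total paths from (0, 0) to (10, 22): C(32, 10) = 64512240. Paths through (4, 21): (paths (0, 0) → (4, 21)) × (paths (4, 21) → (10, 22)) = C(25, 4) · C(7, 6) = 12650 · 7 = 88550. Avoidance count = 64512240 − 88550 = 64423690.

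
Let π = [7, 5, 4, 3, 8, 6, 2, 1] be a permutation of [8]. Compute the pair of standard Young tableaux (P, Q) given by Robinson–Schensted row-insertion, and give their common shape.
P = [1, 6] / [2, 8] / [3] / [4] / [5] / [7];  Q = [1, 5] / [2, 6] / [3] / [4] / [7] / [8];  common shape = (2, 2, 1, 1, 1, 1)

Row-insert the values π_1, π_2, … into P one at a time, bumping the leftmost entry strictly greater than the inserted value down to the next row. The recording tableau Q records, in position (i, j), the step at which that cell was added to P.
  Insert 7 (step 1): P = [7];  Q = [1]
  Insert 5 (step 2): P = [5] / [7];  Q = [1] / [2]
  Insert 4 (step 3): P = [4] / [5] / [7];  Q = [1] / [2] / [3]
  Insert 3 (step 4): P = [3] / [4] / [5] / [7];  Q = [1] / [2] / [3] / [4]
  Insert 8 (step 5): P = [3, 8] / [4] / [5] / [7];  Q = [1, 5] / [2] / [3] / [4]
  Insert 6 (step 6): P = [3, 6] / [4, 8] / [5] / [7];  Q = [1, 5] / [2, 6] / [3] / [4]
  Insert 2 (step 7): P = [2, 6] / [3, 8] / [4] / [5] / [7];  Q = [1, 5] / [2, 6] / [3] / [4] / [7]
  Insert 1 (step 8): P = [1, 6] / [2, 8] / [3] / [4] / [5] / [7];  Q = [1, 5] / [2, 6] / [3] / [4] / [7] / [8]
Final shape: (2, 2, 1, 1, 1, 1).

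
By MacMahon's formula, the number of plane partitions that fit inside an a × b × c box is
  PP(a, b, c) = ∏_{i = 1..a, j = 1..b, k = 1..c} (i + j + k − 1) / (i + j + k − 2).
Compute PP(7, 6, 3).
PP(7, 6, 3) = 131589315

Evaluate the triple product over i = 1..7, j = 1..6, k = 1..3. The factors are (2/1) · (3/2) · (4/3) · (3/2) · (4/3) · (5/4) · (4/3) · (5/4) · … (126 factors total). The numerators and denominators telescope so the product is an integer; carrying out the multiplication exactly gives PP(7, 6, 3) = 131589315.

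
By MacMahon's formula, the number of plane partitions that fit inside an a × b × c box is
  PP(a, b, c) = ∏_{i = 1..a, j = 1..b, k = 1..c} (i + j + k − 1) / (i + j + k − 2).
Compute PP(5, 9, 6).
PP(5, 9, 6) = 72261531710368

Evaluate the triple product over i = 1..5, j = 1..9, k = 1..6. The factors are (2/1) · (3/2) · (4/3) · (5/4) · (6/5) · (7/6) · (3/2) · (4/3) · … (270 factors total). The numerators and denominators telescope so the product is an integer; carrying out the multiplication exactly gives PP(5, 9, 6) = 72261531710368.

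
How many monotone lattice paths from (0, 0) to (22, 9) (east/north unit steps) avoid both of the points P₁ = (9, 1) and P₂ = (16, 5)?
Number of paths = 14544885

Inclusion–exclusion. Total paths: C(31, 22) = 20160075. Through P₁: C(10, 9)·C(21, 13) = 2034900. Through P₂: C(21, 16)·C(10, 6) = 4273290. Since P₁ is strictly southwest of P₂, a monotone path through both must visit P₁ then P₂; paths through both = C(10, 9)·C(11, 7)·C(10, 6) = 693000. Avoid both = 20160075 − 2034900 − 4273290 + 693000 = 14544885.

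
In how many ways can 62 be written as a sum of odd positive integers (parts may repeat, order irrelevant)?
p_odd(62) = 13394

Enumerate partitions using only odd parts via the recurrence o(n, m) = o(n, m−2) + o(n−m, m) over odd m, starting from the largest odd part ≤ n. This gives p_odd(62) = 13394. (Euler's theorem: equals the count of distinct-part partitions.)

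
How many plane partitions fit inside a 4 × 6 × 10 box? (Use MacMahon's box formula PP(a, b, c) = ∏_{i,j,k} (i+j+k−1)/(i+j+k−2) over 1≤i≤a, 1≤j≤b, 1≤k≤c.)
PP(4, 6, 10) = 3031952379456

Evaluate the triple product over i = 1..4, j = 1..6, k = 1..10. The factors are (2/1) · (3/2) · (4/3) · (5/4) · (6/5) · (7/6) · (8/7) · (9/8) · … (240 factors total). The numerators and denominators telescope so the product is an integer; carrying out the multiplication exactly gives PP(4, 6, 10) = 3031952379456.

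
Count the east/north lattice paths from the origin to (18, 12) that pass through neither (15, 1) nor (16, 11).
Number of paths = 47374244

Inclusion–exclusion. Total paths: C(30, 18) = 86493225. Through P₁: C(16, 15)·C(14, 3) = 5824. Through P₂: C(27, 16)·C(3, 2) = 39113685. Since P₁ is strictly southwest of P₂, a monotone path through both must visit P₁ then P₂; paths through both = C(16, 15)·C(11, 1)·C(3, 2) = 528. Avoid both = 86493225 − 5824 − 39113685 + 528 = 47374244.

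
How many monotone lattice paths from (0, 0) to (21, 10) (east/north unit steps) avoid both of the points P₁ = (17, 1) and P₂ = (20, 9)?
Number of paths = 24315225

Inclusion–exclusion. Total paths: C(31, 21) = 44352165. Through P₁: C(18, 17)·C(13, 4) = 12870. Through P₂: C(29, 20)·C(2, 1) = 20030010. Since P₁ is strictly southwest of P₂, a monotone path through both must visit P₁ then P₂; paths through both = C(18, 17)·C(11, 3)·C(2, 1) = 5940. Avoid both = 44352165 − 12870 − 20030010 + 5940 = 24315225.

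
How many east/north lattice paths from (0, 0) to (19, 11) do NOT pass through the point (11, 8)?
Number of paths = 42156270

Total paths from (0, 0) to (19, 11): C(30, 19) = 54627300. Paths through (11, 8): (paths (0, 0) → (11, 8)) × (paths (11, 8) → (19, 11)) = C(19, 11) · C(11, 8) = 75582 · 165 = 12471030. Avoidance count = 54627300 − 12471030 = 42156270.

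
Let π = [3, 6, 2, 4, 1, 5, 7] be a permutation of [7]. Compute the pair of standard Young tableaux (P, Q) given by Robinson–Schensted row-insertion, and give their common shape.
P = [1, 4, 5, 7] / [2, 6] / [3];  Q = [1, 2, 6, 7] / [3, 4] / [5];  common shape = (4, 2, 1)

Row-insert the values π_1, π_2, … into P one at a time, bumping the leftmost entry strictly greater than the inserted value down to the next row. The recording tableau Q records, in position (i, j), the step at which that cell was added to P.
  Insert 3 (step 1): P = [3];  Q = [1]
  Insert 6 (step 2): P = [3, 6];  Q = [1, 2]
  Insert 2 (step 3): P = [2, 6] / [3];  Q = [1, 2] / [3]
  Insert 4 (step 4): P = [2, 4] / [3, 6];  Q = [1, 2] / [3, 4]
  Insert 1 (step 5): P = [1, 4] / [2, 6] / [3];  Q = [1, 2] / [3, 4] / [5]
  Insert 5 (step 6): P = [1, 4, 5] / [2, 6] / [3];  Q = [1, 2, 6] / [3, 4] / [5]
  Insert 7 (step 7): P = [1, 4, 5, 7] / [2, 6] / [3];  Q = [1, 2, 6, 7] / [3, 4] / [5]
Final shape: (4, 2, 1).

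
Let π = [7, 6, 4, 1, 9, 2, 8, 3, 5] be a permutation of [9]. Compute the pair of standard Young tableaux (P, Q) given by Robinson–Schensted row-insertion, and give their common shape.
P = [1, 2, 3, 5] / [4, 8] / [6, 9] / [7];  Q = [1, 5, 7, 9] / [2, 6] / [3, 8] / [4];  common shape = (4, 2, 2, 1)

Row-insert the values π_1, π_2, … into P one at a time, bumping the leftmost entry strictly greater than the inserted value down to the next row. The recording tableau Q records, in position (i, j), the step at which that cell was added to P.
  Insert 7 (step 1): P = [7];  Q = [1]
  Insert 6 (step 2): P = [6] / [7];  Q = [1] / [2]
  Insert 4 (step 3): P = [4] / [6] / [7];  Q = [1] / [2] / [3]
  Insert 1 (step 4): P = [1] / [4] / [6] / [7];  Q = [1] / [2] / [3] / [4]
  Insert 9 (step 5): P = [1, 9] / [4] / [6] / [7];  Q = [1, 5] / [2] / [3] / [4]
  Insert 2 (step 6): P = [1, 2] / [4, 9] / [6] / [7];  Q = [1, 5] / [2, 6] / [3] / [4]
  Insert 8 (step 7): P = [1, 2, 8] / [4, 9] / [6] / [7];  Q = [1, 5, 7] / [2, 6] / [3] / [4]
  Insert 3 (step 8): P = [1, 2, 3] / [4, 8] / [6, 9] / [7];  Q = [1, 5, 7] / [2, 6] / [3, 8] / [4]
  Insert 5 (step 9): P = [1, 2, 3, 5] / [4, 8] / [6, 9] / [7];  Q = [1, 5, 7, 9] / [2, 6] / [3, 8] / [4]
Final shape: (4, 2, 2, 1).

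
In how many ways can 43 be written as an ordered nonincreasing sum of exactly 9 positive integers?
p(43, 9 parts) = 5708

Partitions of n into exactly k parts are in bijection with partitions of n − k into at most k parts (subtract 1 from each part). So p(43, exactly 9) = p(34, parts ≤ 9). Computing via the recurrence p(m, j) = p(m, j−1) + p(m−j, j) gives 5708.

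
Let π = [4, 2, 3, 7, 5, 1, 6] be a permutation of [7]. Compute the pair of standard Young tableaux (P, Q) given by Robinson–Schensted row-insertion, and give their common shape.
P = [1, 3, 5, 6] / [2, 7] / [4];  Q = [1, 3, 4, 7] / [2, 5] / [6];  common shape = (4, 2, 1)

Row-insert the values π_1, π_2, … into P one at a time, bumping the leftmost entry strictly greater than the inserted value down to the next row. The recording tableau Q records, in position (i, j), the step at which that cell was added to P.
  Insert 4 (step 1): P = [4];  Q = [1]
  Insert 2 (step 2): P = [2] / [4];  Q = [1] / [2]
  Insert 3 (step 3): P = [2, 3] / [4];  Q = [1, 3] / [2]
  Insert 7 (step 4): P = [2, 3, 7] / [4];  Q = [1, 3, 4] / [2]
  Insert 5 (step 5): P = [2, 3, 5] / [4, 7];  Q = [1, 3, 4] / [2, 5]
  Insert 1 (step 6): P = [1, 3, 5] / [2, 7] / [4];  Q = [1, 3, 4] / [2, 5] / [6]
  Insert 6 (step 7): P = [1, 3, 5, 6] / [2, 7] / [4];  Q = [1, 3, 4, 7] / [2, 5] / [6]
Final shape: (4, 2, 1).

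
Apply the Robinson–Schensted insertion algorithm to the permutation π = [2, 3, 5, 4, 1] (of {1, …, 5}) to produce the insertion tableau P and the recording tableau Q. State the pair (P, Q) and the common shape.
P = [1, 3, 4] / [2] / [5];  Q = [1, 2, 3] / [4] / [5];  common shape = (3, 1, 1)

Row-insert the values π_1, π_2, … into P one at a time, bumping the leftmost entry strictly greater than the inserted value down to the next row. The recording tableau Q records, in position (i, j), the step at which that cell was added to P.
  Insert 2 (step 1): P = [2];  Q = [1]
  Insert 3 (step 2): P = [2, 3];  Q = [1, 2]
  Insert 5 (step 3): P = [2, 3, 5];  Q = [1, 2, 3]
  Insert 4 (step 4): P = [2, 3, 4] / [5];  Q = [1, 2, 3] / [4]
  Insert 1 (step 5): P = [1, 3, 4] / [2] / [5];  Q = [1, 2, 3] / [4] / [5]
Final shape: (3, 1, 1).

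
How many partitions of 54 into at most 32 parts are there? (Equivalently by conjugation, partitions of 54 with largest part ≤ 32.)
p(54, parts ≤ 32) = 382649

Use the recurrence p(n, m) = p(n, m−1) + p(n−m, m): either the largest part is < m (count p(n, m−1)) or the largest part is exactly m (remove one copy of m, count p(n−m, m)). With p(0, ·) = 1 this gives p(54, parts ≤ 32) = 382649. (By conjugating Young diagrams, this also counts partitions of 54 into at most 32 parts.)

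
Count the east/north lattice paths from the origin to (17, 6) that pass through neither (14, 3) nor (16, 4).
Number of paths = 78932

Inclusion–exclusion. Total paths: C(23, 17) = 100947. Through P₁: C(17, 14)·C(6, 3) = 13600. Through P₂: C(20, 16)·C(3, 1) = 14535. Since P₁ is strictly southwest of P₂, a monotone path through both must visit P₁ then P₂; paths through both = C(17, 14)·C(3, 2)·C(3, 1) = 6120. Avoid both = 100947 − 13600 − 14535 + 6120 = 78932.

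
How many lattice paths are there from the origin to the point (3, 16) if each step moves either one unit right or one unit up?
Number of paths = 969

A monotone lattice path from (0, 0) to (3, 16) consists of 3 east steps and 16 north steps in some order, so it is determined by which 3 of the 19 steps are east. The count is C(19, 3) = 969.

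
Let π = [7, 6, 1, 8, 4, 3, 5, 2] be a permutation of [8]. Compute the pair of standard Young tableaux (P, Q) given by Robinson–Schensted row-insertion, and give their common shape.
P = [1, 2, 5] / [3, 8] / [4] / [6] / [7];  Q = [1, 4, 7] / [2, 5] / [3] / [6] / [8];  common shape = (3, 2, 1, 1, 1)

Row-insert the values π_1, π_2, … into P one at a time, bumping the leftmost entry strictly greater than the inserted value down to the next row. The recording tableau Q records, in position (i, j), the step at which that cell was added to P.
  Insert 7 (step 1): P = [7];  Q = [1]
  Insert 6 (step 2): P = [6] / [7];  Q = [1] / [2]
  Insert 1 (step 3): P = [1] / [6] / [7];  Q = [1] / [2] / [3]
  Insert 8 (step 4): P = [1, 8] / [6] / [7];  Q = [1, 4] / [2] / [3]
  Insert 4 (step 5): P = [1, 4] / [6, 8] / [7];  Q = [1, 4] / [2, 5] / [3]
  Insert 3 (step 6): P = [1, 3] / [4, 8] / [6] / [7];  Q = [1, 4] / [2, 5] / [3] / [6]
  Insert 5 (step 7): P = [1, 3, 5] / [4, 8] / [6] / [7];  Q = [1, 4, 7] / [2, 5] / [3] / [6]
  Insert 2 (step 8): P = [1, 2, 5] / [3, 8] / [4] / [6] / [7];  Q = [1, 4, 7] / [2, 5] / [3] / [6] / [8]
Final shape: (3, 2, 1, 1, 1).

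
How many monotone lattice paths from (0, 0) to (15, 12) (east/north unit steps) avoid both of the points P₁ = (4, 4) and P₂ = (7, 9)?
Number of paths = 10852320

Inclusion–exclusion. Total paths: C(27, 15) = 17383860. Through P₁: C(8, 4)·C(19, 11) = 5290740. Through P₂: C(16, 7)·C(11, 8) = 1887600. Since P₁ is strictly southwest of P₂, a monotone path through both must visit P₁ then P₂; paths through both = C(8, 4)·C(8, 3)·C(11, 8) = 646800. Avoid both = 17383860 − 5290740 − 1887600 + 646800 = 10852320.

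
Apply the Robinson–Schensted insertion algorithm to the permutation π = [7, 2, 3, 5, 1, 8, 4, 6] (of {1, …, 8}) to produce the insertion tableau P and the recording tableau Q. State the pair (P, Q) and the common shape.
P = [1, 3, 4, 6] / [2, 5, 8] / [7];  Q = [1, 3, 4, 6] / [2, 7, 8] / [5];  common shape = (4, 3, 1)

Row-insert the values π_1, π_2, … into P one at a time, bumping the leftmost entry strictly greater than the inserted value down to the next row. The recording tableau Q records, in position (i, j), the step at which that cell was added to P.
  Insert 7 (step 1): P = [7];  Q = [1]
  Insert 2 (step 2): P = [2] / [7];  Q = [1] / [2]
  Insert 3 (step 3): P = [2, 3] / [7];  Q = [1, 3] / [2]
  Insert 5 (step 4): P = [2, 3, 5] / [7];  Q = [1, 3, 4] / [2]
  Insert 1 (step 5): P = [1, 3, 5] / [2] / [7];  Q = [1, 3, 4] / [2] / [5]
  Insert 8 (step 6): P = [1, 3, 5, 8] / [2] / [7];  Q = [1, 3, 4, 6] / [2] / [5]
  Insert 4 (step 7): P = [1, 3, 4, 8] / [2, 5] / [7];  Q = [1, 3, 4, 6] / [2, 7] / [5]
  Insert 6 (step 8): P = [1, 3, 4, 6] / [2, 5, 8] / [7];  Q = [1, 3, 4, 6] / [2, 7, 8] / [5]
Final shape: (4, 3, 1).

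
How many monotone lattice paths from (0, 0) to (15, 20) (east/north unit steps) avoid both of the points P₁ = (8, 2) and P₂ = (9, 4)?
Number of paths = 3183036120

Inclusion–exclusion. Total paths: C(35, 15) = 3247943160. Through P₁: C(10, 8)·C(25, 7) = 21631500. Through P₂: C(13, 9)·C(22, 6) = 53348295. Since P₁ is strictly southwest of P₂, a monotone path through both must visit P₁ then P₂; paths through both = C(10, 8)·C(3, 1)·C(22, 6) = 10072755. Avoid both = 3247943160 − 21631500 − 53348295 + 10072755 = 3183036120.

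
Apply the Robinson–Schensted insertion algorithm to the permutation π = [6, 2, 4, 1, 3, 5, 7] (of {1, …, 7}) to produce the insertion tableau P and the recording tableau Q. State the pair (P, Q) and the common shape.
P = [1, 3, 5, 7] / [2, 4] / [6];  Q = [1, 3, 6, 7] / [2, 5] / [4];  common shape = (4, 2, 1)

Row-insert the values π_1, π_2, … into P one at a time, bumping the leftmost entry strictly greater than the inserted value down to the next row. The recording tableau Q records, in position (i, j), the step at which that cell was added to P.
  Insert 6 (step 1): P = [6];  Q = [1]
  Insert 2 (step 2): P = [2] / [6];  Q = [1] / [2]
  Insert 4 (step 3): P = [2, 4] / [6];  Q = [1, 3] / [2]
  Insert 1 (step 4): P = [1, 4] / [2] / [6];  Q = [1, 3] / [2] / [4]
  Insert 3 (step 5): P = [1, 3] / [2, 4] / [6];  Q = [1, 3] / [2, 5] / [4]
  Insert 5 (step 6): P = [1, 3, 5] / [2, 4] / [6];  Q = [1, 3, 6] / [2, 5] / [4]
  Insert 7 (step 7): P = [1, 3, 5, 7] / [2, 4] / [6];  Q = [1, 3, 6, 7] / [2, 5] / [4]
Final shape: (4, 2, 1).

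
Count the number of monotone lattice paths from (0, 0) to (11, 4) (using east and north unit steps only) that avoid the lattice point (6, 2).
Number of paths = 777

Total paths from (0, 0) to (11, 4): C(15, 11) = 1365. Paths through (6, 2): (paths (0, 0) → (6, 2)) × (paths (6, 2) → (11, 4)) = C(8, 6) · C(7, 5) = 28 · 21 = 588. Avoidance count = 1365 − 588 = 777.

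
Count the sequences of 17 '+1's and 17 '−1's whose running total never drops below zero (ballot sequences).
C_17 = 129644790

These ballot sequences are counted by the Catalan number C_n = (1/(n + 1)) · C(2n, n). For n = 17: C_17 = (1/18) · C(34, 17) = 2333606220/18 = 129644790.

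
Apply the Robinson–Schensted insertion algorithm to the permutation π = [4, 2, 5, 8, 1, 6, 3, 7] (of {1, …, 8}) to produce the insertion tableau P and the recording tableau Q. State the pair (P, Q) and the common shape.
P = [1, 3, 6, 7] / [2, 5] / [4, 8];  Q = [1, 3, 4, 8] / [2, 6] / [5, 7];  common shape = (4, 2, 2)

Row-insert the values π_1, π_2, … into P one at a time, bumping the leftmost entry strictly greater than the inserted value down to the next row. The recording tableau Q records, in position (i, j), the step at which that cell was added to P.
  Insert 4 (step 1): P = [4];  Q = [1]
  Insert 2 (step 2): P = [2] / [4];  Q = [1] / [2]
  Insert 5 (step 3): P = [2, 5] / [4];  Q = [1, 3] / [2]
  Insert 8 (step 4): P = [2, 5, 8] / [4];  Q = [1, 3, 4] / [2]
  Insert 1 (step 5): P = [1, 5, 8] / [2] / [4];  Q = [1, 3, 4] / [2] / [5]
  Insert 6 (step 6): P = [1, 5, 6] / [2, 8] / [4];  Q = [1, 3, 4] / [2, 6] / [5]
  Insert 3 (step 7): P = [1, 3, 6] / [2, 5] / [4, 8];  Q = [1, 3, 4] / [2, 6] / [5, 7]
  Insert 7 (step 8): P = [1, 3, 6, 7] / [2, 5] / [4, 8];  Q = [1, 3, 4, 8] / [2, 6] / [5, 7]
Final shape: (4, 2, 2).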